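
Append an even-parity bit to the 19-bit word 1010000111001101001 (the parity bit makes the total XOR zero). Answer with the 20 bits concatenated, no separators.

10100001110011010011

XOR of the 19 data bits: 1⊕0⊕1⊕0⊕0⊕0⊕0⊕1⊕1⊕1⊕0⊕0⊕1⊕1⊕0⊕1⊕0⊕0⊕1 = 1
Parity bit = 1 (so all 20 bits XOR to 0).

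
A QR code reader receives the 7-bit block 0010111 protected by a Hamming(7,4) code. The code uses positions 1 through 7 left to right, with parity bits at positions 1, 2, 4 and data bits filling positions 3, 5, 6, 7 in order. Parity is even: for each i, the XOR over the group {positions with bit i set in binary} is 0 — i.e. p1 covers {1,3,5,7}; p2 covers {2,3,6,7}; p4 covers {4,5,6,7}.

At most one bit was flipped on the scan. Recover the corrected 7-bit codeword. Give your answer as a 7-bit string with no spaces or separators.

s1 (pos 1,3,5,7): 0⊕1⊕1⊕1 = 1
s2 (pos 2,3,6,7): 0⊕1⊕1⊕1 = 1
s4 (pos 4,5,6,7): 0⊕1⊕1⊕1 = 1
Syndrome s4…s1 = 111 → error at position 7.
Flip position 7: 0010111 → 0010110

0010110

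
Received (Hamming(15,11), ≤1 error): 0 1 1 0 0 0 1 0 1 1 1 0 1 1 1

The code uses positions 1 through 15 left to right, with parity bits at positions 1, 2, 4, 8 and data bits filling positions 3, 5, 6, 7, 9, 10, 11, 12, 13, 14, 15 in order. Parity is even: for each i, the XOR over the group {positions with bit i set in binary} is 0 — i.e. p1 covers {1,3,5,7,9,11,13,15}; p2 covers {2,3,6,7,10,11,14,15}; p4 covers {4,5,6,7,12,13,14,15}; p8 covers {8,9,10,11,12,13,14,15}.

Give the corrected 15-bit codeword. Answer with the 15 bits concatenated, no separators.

001000101110111

s1 (pos 1,3,5,7,9,11,13,15): 0⊕1⊕0⊕1⊕1⊕1⊕1⊕1 = 0
s2 (pos 2,3,6,7,10,11,14,15): 1⊕1⊕0⊕1⊕1⊕1⊕1⊕1 = 1
s4 (pos 4,5,6,7,12,13,14,15): 0⊕0⊕0⊕1⊕0⊕1⊕1⊕1 = 0
s8 (pos 8,9,10,11,12,13,14,15): 0⊕1⊕1⊕1⊕0⊕1⊕1⊕1 = 0
Syndrome s8…s1 = 0010 → error at position 2.
Flip position 2: 011000101110111 → 001000101110111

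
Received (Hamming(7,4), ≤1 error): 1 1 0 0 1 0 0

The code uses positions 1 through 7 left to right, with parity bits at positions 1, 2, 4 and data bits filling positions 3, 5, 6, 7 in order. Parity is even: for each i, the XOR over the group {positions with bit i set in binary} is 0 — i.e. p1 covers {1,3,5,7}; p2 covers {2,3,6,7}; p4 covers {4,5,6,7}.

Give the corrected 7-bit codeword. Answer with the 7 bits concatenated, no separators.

s1 (pos 1,3,5,7): 1⊕0⊕1⊕0 = 0
s2 (pos 2,3,6,7): 1⊕0⊕0⊕0 = 1
s4 (pos 4,5,6,7): 0⊕1⊕0⊕0 = 1
Syndrome s4…s1 = 110 → error at position 6.
Flip position 6: 1100100 → 1100110

1100110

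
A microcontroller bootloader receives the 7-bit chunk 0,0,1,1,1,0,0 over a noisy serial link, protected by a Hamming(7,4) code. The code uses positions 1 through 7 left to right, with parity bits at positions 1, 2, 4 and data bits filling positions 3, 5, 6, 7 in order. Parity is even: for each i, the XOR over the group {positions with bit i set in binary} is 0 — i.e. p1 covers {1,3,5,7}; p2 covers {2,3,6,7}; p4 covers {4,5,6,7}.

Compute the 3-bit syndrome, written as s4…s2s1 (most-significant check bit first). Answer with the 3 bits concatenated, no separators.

010

s1 (pos 1,3,5,7): 0⊕1⊕1⊕0 = 0
s2 (pos 2,3,6,7): 0⊕1⊕0⊕0 = 1
s4 (pos 4,5,6,7): 1⊕1⊕0⊕0 = 0
Syndrome s4…s1 = 010 → error at position 2.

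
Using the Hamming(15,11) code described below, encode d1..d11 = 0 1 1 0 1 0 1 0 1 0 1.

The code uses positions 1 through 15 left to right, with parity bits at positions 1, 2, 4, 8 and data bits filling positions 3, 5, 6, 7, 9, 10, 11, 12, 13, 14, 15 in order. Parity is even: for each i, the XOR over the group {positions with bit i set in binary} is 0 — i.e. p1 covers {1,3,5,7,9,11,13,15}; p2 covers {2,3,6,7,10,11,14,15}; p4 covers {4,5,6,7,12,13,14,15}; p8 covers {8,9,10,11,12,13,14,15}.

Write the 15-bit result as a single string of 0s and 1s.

Place data at non-parity positions: p1 p2 0 p4 1 1 0 p8 1 0 1 0 1 0 1
p1 (pos 1,3,5,7,9,11,13,15): XOR of data positions = 0⊕1⊕0⊕1⊕1⊕1⊕1 = 1
p2 (pos 2,3,6,7,10,11,14,15): XOR of data positions = 0⊕1⊕0⊕0⊕1⊕0⊕1 = 1
p4 (pos 4,5,6,7,12,13,14,15): XOR of data positions = 1⊕1⊕0⊕0⊕1⊕0⊕1 = 0
p8 (pos 8,9,10,11,12,13,14,15): XOR of data positions = 1⊕0⊕1⊕0⊕1⊕0⊕1 = 0
Codeword: 110011001010101

110011001010101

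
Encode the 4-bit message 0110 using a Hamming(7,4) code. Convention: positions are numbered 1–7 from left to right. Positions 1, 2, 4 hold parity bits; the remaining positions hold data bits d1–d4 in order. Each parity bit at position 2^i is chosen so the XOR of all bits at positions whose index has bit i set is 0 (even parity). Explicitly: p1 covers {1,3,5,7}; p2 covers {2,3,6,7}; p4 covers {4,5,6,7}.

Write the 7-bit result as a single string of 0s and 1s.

Place data at non-parity positions: p1 p2 0 p4 1 1 0
p1 (pos 1,3,5,7): XOR of data positions = 0⊕1⊕0 = 1
p2 (pos 2,3,6,7): XOR of data positions = 0⊕1⊕0 = 1
p4 (pos 4,5,6,7): XOR of data positions = 1⊕1⊕0 = 0
Codeword: 1100110

1100110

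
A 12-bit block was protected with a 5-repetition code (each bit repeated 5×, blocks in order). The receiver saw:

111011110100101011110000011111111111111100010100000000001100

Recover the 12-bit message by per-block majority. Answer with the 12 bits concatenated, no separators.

Block 1 (11101): 4 ones → 1
Block 2 (11101): 4 ones → 1
Block 3 (00101): 2 ones → 0
Block 4 (01111): 4 ones → 1
Block 5 (00000): 0 ones → 0
Block 6 (11111): 5 ones → 1
Block 7 (11111): 5 ones → 1
Block 8 (11111): 5 ones → 1
Block 9 (00010): 1 one → 0
Block 10 (10000): 1 one → 0
Block 11 (00000): 0 ones → 0
Block 12 (01100): 2 ones → 0

110101110000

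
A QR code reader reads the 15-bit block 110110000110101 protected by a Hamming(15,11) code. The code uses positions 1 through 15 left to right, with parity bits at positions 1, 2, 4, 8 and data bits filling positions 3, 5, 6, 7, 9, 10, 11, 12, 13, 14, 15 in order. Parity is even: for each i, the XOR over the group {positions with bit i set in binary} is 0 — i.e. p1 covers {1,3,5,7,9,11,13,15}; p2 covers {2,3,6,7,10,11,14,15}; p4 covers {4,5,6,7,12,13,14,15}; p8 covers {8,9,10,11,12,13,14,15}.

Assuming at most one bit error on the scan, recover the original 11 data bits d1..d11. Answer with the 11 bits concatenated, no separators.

01000110101

s1 (pos 1,3,5,7,9,11,13,15): 1⊕0⊕1⊕0⊕0⊕1⊕1⊕1 = 1
s2 (pos 2,3,6,7,10,11,14,15): 1⊕0⊕0⊕0⊕1⊕1⊕0⊕1 = 0
s4 (pos 4,5,6,7,12,13,14,15): 1⊕1⊕0⊕0⊕0⊕1⊕0⊕1 = 0
s8 (pos 8,9,10,11,12,13,14,15): 0⊕0⊕1⊕1⊕0⊕1⊕0⊕1 = 0
Syndrome s8…s1 = 0001 → error at position 1.
Flip position 1: 110110000110101 → 010110000110101
Read data bits from positions 3,5,6,7,9,10,11,12,13,14,15: 01000110101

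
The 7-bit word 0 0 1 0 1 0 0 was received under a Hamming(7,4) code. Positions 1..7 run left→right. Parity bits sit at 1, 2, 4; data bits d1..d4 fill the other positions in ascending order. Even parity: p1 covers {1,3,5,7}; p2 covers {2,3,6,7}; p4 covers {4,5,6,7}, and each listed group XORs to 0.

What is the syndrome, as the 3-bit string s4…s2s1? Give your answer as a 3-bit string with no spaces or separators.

s1 (pos 1,3,5,7): 0⊕1⊕1⊕0 = 0
s2 (pos 2,3,6,7): 0⊕1⊕0⊕0 = 1
s4 (pos 4,5,6,7): 0⊕1⊕0⊕0 = 1
Syndrome s4…s1 = 110 → error at position 6.

110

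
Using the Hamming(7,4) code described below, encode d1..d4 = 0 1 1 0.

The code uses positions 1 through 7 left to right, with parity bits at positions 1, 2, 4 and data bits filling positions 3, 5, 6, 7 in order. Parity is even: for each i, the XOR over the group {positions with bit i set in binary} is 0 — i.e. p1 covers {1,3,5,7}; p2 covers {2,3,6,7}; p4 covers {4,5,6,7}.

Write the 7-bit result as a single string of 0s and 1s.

Place data at non-parity positions: p1 p2 0 p4 1 1 0
p1 (pos 1,3,5,7): XOR of data positions = 0⊕1⊕0 = 1
p2 (pos 2,3,6,7): XOR of data positions = 0⊕1⊕0 = 1
p4 (pos 4,5,6,7): XOR of data positions = 1⊕1⊕0 = 0
Codeword: 1100110

1100110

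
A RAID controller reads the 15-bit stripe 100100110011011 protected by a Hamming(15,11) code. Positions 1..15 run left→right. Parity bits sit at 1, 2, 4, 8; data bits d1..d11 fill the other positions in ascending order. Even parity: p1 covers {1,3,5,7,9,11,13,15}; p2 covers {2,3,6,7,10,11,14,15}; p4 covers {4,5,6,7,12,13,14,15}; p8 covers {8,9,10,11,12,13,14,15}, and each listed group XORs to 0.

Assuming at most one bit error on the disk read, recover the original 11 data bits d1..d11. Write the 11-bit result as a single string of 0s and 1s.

00010010011

s1 (pos 1,3,5,7,9,11,13,15): 1⊕0⊕0⊕1⊕0⊕1⊕0⊕1 = 0
s2 (pos 2,3,6,7,10,11,14,15): 0⊕0⊕0⊕1⊕0⊕1⊕1⊕1 = 0
s4 (pos 4,5,6,7,12,13,14,15): 1⊕0⊕0⊕1⊕1⊕0⊕1⊕1 = 1
s8 (pos 8,9,10,11,12,13,14,15): 1⊕0⊕0⊕1⊕1⊕0⊕1⊕1 = 1
Syndrome s8…s1 = 1100 → error at position 12.
Flip position 12: 100100110011011 → 100100110010011
Read data bits from positions 3,5,6,7,9,10,11,12,13,14,15: 00010010011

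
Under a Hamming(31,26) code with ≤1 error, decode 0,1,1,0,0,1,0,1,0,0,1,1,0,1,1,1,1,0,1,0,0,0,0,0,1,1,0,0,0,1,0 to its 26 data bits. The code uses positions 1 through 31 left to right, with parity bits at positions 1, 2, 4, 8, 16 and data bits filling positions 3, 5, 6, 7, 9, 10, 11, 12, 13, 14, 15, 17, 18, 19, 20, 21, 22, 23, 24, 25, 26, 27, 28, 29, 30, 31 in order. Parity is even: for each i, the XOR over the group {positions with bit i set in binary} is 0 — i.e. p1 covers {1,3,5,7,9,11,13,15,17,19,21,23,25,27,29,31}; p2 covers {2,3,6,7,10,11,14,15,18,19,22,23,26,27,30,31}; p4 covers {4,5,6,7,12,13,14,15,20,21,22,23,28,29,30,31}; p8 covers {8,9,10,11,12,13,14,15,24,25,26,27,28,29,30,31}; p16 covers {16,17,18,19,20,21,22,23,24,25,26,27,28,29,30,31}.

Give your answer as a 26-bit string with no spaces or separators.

s1 (pos 1,3,5,7,9,11,13,15,17,19,21,23,25,27,29,31): 0⊕1⊕0⊕0⊕0⊕1⊕0⊕1⊕1⊕1⊕0⊕0⊕1⊕0⊕0⊕0 = 0
s2 (pos 2,3,6,7,10,11,14,15,18,19,22,23,26,27,30,31): 1⊕1⊕1⊕0⊕0⊕1⊕1⊕1⊕0⊕1⊕0⊕0⊕1⊕0⊕1⊕0 = 1
s4 (pos 4,5,6,7,12,13,14,15,20,21,22,23,28,29,30,31): 0⊕0⊕1⊕0⊕1⊕0⊕1⊕1⊕0⊕0⊕0⊕0⊕0⊕0⊕1⊕0 = 1
s8 (pos 8,9,10,11,12,13,14,15,24,25,26,27,28,29,30,31): 1⊕0⊕0⊕1⊕1⊕0⊕1⊕1⊕0⊕1⊕1⊕0⊕0⊕0⊕1⊕0 = 0
s16 (pos 16,17,18,19,20,21,22,23,24,25,26,27,28,29,30,31): 1⊕1⊕0⊕1⊕0⊕0⊕0⊕0⊕0⊕1⊕1⊕0⊕0⊕0⊕1⊕0 = 0
Syndrome s16…s1 = 00110 → error at position 6.
Flip position 6: 0110010100110111101000001100010 → 0110000100110111101000001100010
Read data bits from positions 3,5,6,7,9,10,11,12,13,14,15,17,18,19,20,21,22,23,24,25,26,27,28,29,30,31: 10000011011101000001100010

10000011011101000001100010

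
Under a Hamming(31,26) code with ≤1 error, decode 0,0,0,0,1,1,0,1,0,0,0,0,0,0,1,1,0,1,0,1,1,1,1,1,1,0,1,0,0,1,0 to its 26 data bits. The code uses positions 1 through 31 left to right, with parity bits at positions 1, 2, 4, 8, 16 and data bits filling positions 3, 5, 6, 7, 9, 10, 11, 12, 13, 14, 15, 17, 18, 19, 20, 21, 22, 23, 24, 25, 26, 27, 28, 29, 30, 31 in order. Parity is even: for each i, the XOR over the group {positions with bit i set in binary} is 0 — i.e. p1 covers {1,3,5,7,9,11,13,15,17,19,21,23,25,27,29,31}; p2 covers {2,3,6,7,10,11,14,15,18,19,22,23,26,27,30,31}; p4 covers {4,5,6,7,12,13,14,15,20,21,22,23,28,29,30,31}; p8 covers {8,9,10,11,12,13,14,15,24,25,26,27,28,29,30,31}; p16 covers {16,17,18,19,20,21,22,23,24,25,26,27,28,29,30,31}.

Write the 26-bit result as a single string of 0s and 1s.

01100000001010111111010010

s1 (pos 1,3,5,7,9,11,13,15,17,19,21,23,25,27,29,31): 0⊕0⊕1⊕0⊕0⊕0⊕0⊕1⊕0⊕0⊕1⊕1⊕1⊕1⊕0⊕0 = 0
s2 (pos 2,3,6,7,10,11,14,15,18,19,22,23,26,27,30,31): 0⊕0⊕1⊕0⊕0⊕0⊕0⊕1⊕1⊕0⊕1⊕1⊕0⊕1⊕1⊕0 = 1
s4 (pos 4,5,6,7,12,13,14,15,20,21,22,23,28,29,30,31): 0⊕1⊕1⊕0⊕0⊕0⊕0⊕1⊕1⊕1⊕1⊕1⊕0⊕0⊕1⊕0 = 0
s8 (pos 8,9,10,11,12,13,14,15,24,25,26,27,28,29,30,31): 1⊕0⊕0⊕0⊕0⊕0⊕0⊕1⊕1⊕1⊕0⊕1⊕0⊕0⊕1⊕0 = 0
s16 (pos 16,17,18,19,20,21,22,23,24,25,26,27,28,29,30,31): 1⊕0⊕1⊕0⊕1⊕1⊕1⊕1⊕1⊕1⊕0⊕1⊕0⊕0⊕1⊕0 = 0
Syndrome s16…s1 = 00010 → error at position 2.
Flip position 2: 0000110100000011010111111010010 → 0100110100000011010111111010010
Read data bits from positions 3,5,6,7,9,10,11,12,13,14,15,17,18,19,20,21,22,23,24,25,26,27,28,29,30,31: 01100000001010111111010010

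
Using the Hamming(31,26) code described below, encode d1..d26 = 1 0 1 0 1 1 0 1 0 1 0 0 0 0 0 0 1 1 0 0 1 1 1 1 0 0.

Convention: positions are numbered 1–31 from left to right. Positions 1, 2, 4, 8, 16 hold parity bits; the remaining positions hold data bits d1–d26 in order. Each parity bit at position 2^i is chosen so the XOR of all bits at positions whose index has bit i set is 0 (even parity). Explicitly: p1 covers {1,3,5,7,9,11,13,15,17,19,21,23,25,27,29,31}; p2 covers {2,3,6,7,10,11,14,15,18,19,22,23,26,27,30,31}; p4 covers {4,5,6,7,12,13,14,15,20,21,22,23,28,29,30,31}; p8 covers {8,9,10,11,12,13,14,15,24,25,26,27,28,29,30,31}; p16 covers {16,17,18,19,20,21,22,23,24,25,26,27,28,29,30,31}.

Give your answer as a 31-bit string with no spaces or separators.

Place data at non-parity positions: p1 p2 1 p4 0 1 0 p8 1 1 0 1 0 1 0 p16 0 0 0 0 0 1 1 0 0 1 1 1 1 0 0
p1 (pos 1,3,5,7,9,11,13,15,17,19,21,23,25,27,29,31): XOR of data positions = 1⊕0⊕0⊕1⊕0⊕0⊕0⊕0⊕0⊕0⊕1⊕0⊕1⊕1⊕0 = 1
p2 (pos 2,3,6,7,10,11,14,15,18,19,22,23,26,27,30,31): XOR of data positions = 1⊕1⊕0⊕1⊕0⊕1⊕0⊕0⊕0⊕1⊕1⊕1⊕1⊕0⊕0 = 0
p4 (pos 4,5,6,7,12,13,14,15,20,21,22,23,28,29,30,31): XOR of data positions = 0⊕1⊕0⊕1⊕0⊕1⊕0⊕0⊕0⊕1⊕1⊕1⊕1⊕0⊕0 = 1
p8 (pos 8,9,10,11,12,13,14,15,24,25,26,27,28,29,30,31): XOR of data positions = 1⊕1⊕0⊕1⊕0⊕1⊕0⊕0⊕0⊕1⊕1⊕1⊕1⊕0⊕0 = 0
p16 (pos 16,17,18,19,20,21,22,23,24,25,26,27,28,29,30,31): XOR of data positions = 0⊕0⊕0⊕0⊕0⊕1⊕1⊕0⊕0⊕1⊕1⊕1⊕1⊕0⊕0 = 0
Codeword: 1011010011010100000001100111100

1011010011010100000001100111100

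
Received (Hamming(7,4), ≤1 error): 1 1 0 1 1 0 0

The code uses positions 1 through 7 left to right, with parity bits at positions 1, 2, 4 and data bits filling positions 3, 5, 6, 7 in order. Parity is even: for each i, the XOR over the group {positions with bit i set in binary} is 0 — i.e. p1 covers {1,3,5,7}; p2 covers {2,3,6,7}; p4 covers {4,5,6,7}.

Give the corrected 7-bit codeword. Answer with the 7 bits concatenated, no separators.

1001100

s1 (pos 1,3,5,7): 1⊕0⊕1⊕0 = 0
s2 (pos 2,3,6,7): 1⊕0⊕0⊕0 = 1
s4 (pos 4,5,6,7): 1⊕1⊕0⊕0 = 0
Syndrome s4…s1 = 010 → error at position 2.
Flip position 2: 1101100 → 1001100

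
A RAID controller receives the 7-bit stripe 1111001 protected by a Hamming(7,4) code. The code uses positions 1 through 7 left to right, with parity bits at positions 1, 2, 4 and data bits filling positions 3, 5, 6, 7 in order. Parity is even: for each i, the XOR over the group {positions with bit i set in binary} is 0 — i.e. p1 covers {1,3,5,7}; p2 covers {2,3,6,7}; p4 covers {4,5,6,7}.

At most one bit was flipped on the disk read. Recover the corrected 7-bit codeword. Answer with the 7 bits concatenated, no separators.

s1 (pos 1,3,5,7): 1⊕1⊕0⊕1 = 1
s2 (pos 2,3,6,7): 1⊕1⊕0⊕1 = 1
s4 (pos 4,5,6,7): 1⊕0⊕0⊕1 = 0
Syndrome s4…s1 = 011 → error at position 3.
Flip position 3: 1111001 → 1101001

1101001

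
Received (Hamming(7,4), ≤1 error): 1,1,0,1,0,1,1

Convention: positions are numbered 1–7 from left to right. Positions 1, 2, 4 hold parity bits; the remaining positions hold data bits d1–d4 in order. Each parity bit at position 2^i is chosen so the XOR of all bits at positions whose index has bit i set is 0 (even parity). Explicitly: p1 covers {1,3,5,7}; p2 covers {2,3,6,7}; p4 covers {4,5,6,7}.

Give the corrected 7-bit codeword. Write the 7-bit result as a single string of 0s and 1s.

s1 (pos 1,3,5,7): 1⊕0⊕0⊕1 = 0
s2 (pos 2,3,6,7): 1⊕0⊕1⊕1 = 1
s4 (pos 4,5,6,7): 1⊕0⊕1⊕1 = 1
Syndrome s4…s1 = 110 → error at position 6.
Flip position 6: 1101011 → 1101001

1101001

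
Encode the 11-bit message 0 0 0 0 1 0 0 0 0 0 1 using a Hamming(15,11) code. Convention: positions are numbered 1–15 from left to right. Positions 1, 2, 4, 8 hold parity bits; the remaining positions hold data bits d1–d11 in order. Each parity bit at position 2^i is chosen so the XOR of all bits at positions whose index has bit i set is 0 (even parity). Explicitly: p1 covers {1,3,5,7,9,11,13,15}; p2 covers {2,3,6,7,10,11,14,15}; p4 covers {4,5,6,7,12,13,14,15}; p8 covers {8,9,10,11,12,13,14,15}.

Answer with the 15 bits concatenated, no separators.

010100001000001

Place data at non-parity positions: p1 p2 0 p4 0 0 0 p8 1 0 0 0 0 0 1
p1 (pos 1,3,5,7,9,11,13,15): XOR of data positions = 0⊕0⊕0⊕1⊕0⊕0⊕1 = 0
p2 (pos 2,3,6,7,10,11,14,15): XOR of data positions = 0⊕0⊕0⊕0⊕0⊕0⊕1 = 1
p4 (pos 4,5,6,7,12,13,14,15): XOR of data positions = 0⊕0⊕0⊕0⊕0⊕0⊕1 = 1
p8 (pos 8,9,10,11,12,13,14,15): XOR of data positions = 1⊕0⊕0⊕0⊕0⊕0⊕1 = 0
Codeword: 010100001000001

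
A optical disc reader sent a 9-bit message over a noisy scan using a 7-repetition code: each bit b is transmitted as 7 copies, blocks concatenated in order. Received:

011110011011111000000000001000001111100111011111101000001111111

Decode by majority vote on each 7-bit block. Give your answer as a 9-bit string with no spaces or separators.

110001101

Block 1 (0111100): 4 ones → 1
Block 2 (1101111): 6 ones → 1
Block 3 (1000000): 1 one → 0
Block 4 (0000010): 1 one → 0
Block 5 (0000111): 3 ones → 0
Block 6 (1100111): 5 ones → 1
Block 7 (0111111): 6 ones → 1
Block 8 (0100000): 1 one → 0
Block 9 (1111111): 7 ones → 1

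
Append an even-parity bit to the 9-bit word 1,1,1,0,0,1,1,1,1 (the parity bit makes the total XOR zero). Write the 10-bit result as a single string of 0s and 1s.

XOR of the 9 data bits: 1⊕1⊕1⊕0⊕0⊕1⊕1⊕1⊕1 = 1
Parity bit = 1 (so all 10 bits XOR to 0).

1110011111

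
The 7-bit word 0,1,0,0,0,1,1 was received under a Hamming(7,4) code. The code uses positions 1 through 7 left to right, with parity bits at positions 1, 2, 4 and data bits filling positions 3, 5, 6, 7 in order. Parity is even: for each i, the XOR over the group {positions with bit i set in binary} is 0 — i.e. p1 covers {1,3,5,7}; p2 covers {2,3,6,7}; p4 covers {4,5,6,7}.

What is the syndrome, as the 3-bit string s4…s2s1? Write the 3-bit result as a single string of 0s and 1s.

s1 (pos 1,3,5,7): 0⊕0⊕0⊕1 = 1
s2 (pos 2,3,6,7): 1⊕0⊕1⊕1 = 1
s4 (pos 4,5,6,7): 0⊕0⊕1⊕1 = 0
Syndrome s4…s1 = 011 → error at position 3.

011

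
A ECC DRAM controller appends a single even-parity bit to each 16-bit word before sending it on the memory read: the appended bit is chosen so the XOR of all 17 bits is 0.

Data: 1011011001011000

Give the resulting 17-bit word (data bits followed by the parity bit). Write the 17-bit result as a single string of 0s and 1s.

10110110010110000

XOR of the 16 data bits: 1⊕0⊕1⊕1⊕0⊕1⊕1⊕0⊕0⊕1⊕0⊕1⊕1⊕0⊕0⊕0 = 0
Parity bit = 0 (so all 17 bits XOR to 0).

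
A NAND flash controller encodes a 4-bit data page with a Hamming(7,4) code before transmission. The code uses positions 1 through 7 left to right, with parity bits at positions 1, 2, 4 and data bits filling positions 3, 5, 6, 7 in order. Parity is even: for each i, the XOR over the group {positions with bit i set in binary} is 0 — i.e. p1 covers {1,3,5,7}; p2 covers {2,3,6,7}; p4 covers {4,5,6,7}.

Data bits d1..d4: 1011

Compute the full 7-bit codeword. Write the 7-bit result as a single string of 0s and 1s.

0110011

Place data at non-parity positions: p1 p2 1 p4 0 1 1
p1 (pos 1,3,5,7): XOR of data positions = 1⊕0⊕1 = 0
p2 (pos 2,3,6,7): XOR of data positions = 1⊕1⊕1 = 1
p4 (pos 4,5,6,7): XOR of data positions = 0⊕1⊕1 = 0
Codeword: 0110011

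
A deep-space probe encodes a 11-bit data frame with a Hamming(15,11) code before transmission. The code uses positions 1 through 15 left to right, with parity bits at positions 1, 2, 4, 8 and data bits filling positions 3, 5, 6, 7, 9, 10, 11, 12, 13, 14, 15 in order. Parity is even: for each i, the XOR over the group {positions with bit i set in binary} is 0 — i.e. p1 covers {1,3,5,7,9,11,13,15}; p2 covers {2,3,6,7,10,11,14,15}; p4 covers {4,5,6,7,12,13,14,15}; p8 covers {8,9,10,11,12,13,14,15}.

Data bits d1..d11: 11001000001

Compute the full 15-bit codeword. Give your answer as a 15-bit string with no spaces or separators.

Place data at non-parity positions: p1 p2 1 p4 1 0 0 p8 1 0 0 0 0 0 1
p1 (pos 1,3,5,7,9,11,13,15): XOR of data positions = 1⊕1⊕0⊕1⊕0⊕0⊕1 = 0
p2 (pos 2,3,6,7,10,11,14,15): XOR of data positions = 1⊕0⊕0⊕0⊕0⊕0⊕1 = 0
p4 (pos 4,5,6,7,12,13,14,15): XOR of data positions = 1⊕0⊕0⊕0⊕0⊕0⊕1 = 0
p8 (pos 8,9,10,11,12,13,14,15): XOR of data positions = 1⊕0⊕0⊕0⊕0⊕0⊕1 = 0
Codeword: 001010001000001

001010001000001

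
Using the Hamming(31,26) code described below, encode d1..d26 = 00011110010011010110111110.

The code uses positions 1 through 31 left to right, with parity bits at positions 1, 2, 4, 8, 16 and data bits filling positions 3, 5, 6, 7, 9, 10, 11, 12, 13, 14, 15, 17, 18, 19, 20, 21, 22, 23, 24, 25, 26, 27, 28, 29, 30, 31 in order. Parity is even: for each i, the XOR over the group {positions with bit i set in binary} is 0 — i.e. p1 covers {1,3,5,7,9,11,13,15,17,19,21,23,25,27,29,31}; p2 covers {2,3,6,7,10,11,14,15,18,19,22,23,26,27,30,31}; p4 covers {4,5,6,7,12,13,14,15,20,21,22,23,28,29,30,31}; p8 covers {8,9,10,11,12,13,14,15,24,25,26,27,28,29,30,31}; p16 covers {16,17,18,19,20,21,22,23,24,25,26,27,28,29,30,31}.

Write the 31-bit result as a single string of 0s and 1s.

Place data at non-parity positions: p1 p2 0 p4 0 0 1 p8 1 1 1 0 0 1 0 p16 0 1 1 0 1 0 1 1 0 1 1 1 1 1 0
p1 (pos 1,3,5,7,9,11,13,15,17,19,21,23,25,27,29,31): XOR of data positions = 0⊕0⊕1⊕1⊕1⊕0⊕0⊕0⊕1⊕1⊕1⊕0⊕1⊕1⊕0 = 0
p2 (pos 2,3,6,7,10,11,14,15,18,19,22,23,26,27,30,31): XOR of data positions = 0⊕0⊕1⊕1⊕1⊕1⊕0⊕1⊕1⊕0⊕1⊕1⊕1⊕1⊕0 = 0
p4 (pos 4,5,6,7,12,13,14,15,20,21,22,23,28,29,30,31): XOR of data positions = 0⊕0⊕1⊕0⊕0⊕1⊕0⊕0⊕1⊕0⊕1⊕1⊕1⊕1⊕0 = 1
p8 (pos 8,9,10,11,12,13,14,15,24,25,26,27,28,29,30,31): XOR of data positions = 1⊕1⊕1⊕0⊕0⊕1⊕0⊕1⊕0⊕1⊕1⊕1⊕1⊕1⊕0 = 0
p16 (pos 16,17,18,19,20,21,22,23,24,25,26,27,28,29,30,31): XOR of data positions = 0⊕1⊕1⊕0⊕1⊕0⊕1⊕1⊕0⊕1⊕1⊕1⊕1⊕1⊕0 = 0
Codeword: 0001001011100100011010110111110

0001001011100100011010110111110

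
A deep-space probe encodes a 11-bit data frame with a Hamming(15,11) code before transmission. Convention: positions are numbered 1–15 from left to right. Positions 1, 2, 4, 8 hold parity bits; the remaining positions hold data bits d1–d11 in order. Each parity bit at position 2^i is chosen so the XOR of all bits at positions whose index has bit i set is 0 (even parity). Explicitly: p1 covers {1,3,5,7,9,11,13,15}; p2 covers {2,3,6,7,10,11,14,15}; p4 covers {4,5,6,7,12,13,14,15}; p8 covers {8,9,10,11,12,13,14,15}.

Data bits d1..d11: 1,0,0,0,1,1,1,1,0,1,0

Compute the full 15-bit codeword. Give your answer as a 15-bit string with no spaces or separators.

101000011111010

Place data at non-parity positions: p1 p2 1 p4 0 0 0 p8 1 1 1 1 0 1 0
p1 (pos 1,3,5,7,9,11,13,15): XOR of data positions = 1⊕0⊕0⊕1⊕1⊕0⊕0 = 1
p2 (pos 2,3,6,7,10,11,14,15): XOR of data positions = 1⊕0⊕0⊕1⊕1⊕1⊕0 = 0
p4 (pos 4,5,6,7,12,13,14,15): XOR of data positions = 0⊕0⊕0⊕1⊕0⊕1⊕0 = 0
p8 (pos 8,9,10,11,12,13,14,15): XOR of data positions = 1⊕1⊕1⊕1⊕0⊕1⊕0 = 1
Codeword: 101000011111010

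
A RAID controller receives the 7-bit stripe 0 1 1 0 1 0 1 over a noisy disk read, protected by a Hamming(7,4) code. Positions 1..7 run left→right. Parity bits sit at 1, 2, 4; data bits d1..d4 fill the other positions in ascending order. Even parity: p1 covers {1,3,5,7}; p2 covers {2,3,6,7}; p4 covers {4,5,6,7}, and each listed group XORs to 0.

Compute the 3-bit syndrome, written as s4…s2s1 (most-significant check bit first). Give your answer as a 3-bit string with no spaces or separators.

011

s1 (pos 1,3,5,7): 0⊕1⊕1⊕1 = 1
s2 (pos 2,3,6,7): 1⊕1⊕0⊕1 = 1
s4 (pos 4,5,6,7): 0⊕1⊕0⊕1 = 0
Syndrome s4…s1 = 011 → error at position 3.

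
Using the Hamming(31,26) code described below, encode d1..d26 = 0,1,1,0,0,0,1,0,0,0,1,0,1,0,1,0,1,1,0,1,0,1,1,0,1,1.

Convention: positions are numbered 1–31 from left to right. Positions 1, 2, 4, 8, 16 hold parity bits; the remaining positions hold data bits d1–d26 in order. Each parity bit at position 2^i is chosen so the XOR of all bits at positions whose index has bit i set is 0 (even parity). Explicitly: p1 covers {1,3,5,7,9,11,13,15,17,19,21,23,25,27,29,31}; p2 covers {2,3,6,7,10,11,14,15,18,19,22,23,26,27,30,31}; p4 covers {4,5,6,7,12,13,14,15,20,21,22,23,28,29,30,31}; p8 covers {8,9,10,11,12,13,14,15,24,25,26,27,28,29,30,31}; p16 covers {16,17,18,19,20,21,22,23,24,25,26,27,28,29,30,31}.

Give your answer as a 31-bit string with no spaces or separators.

Place data at non-parity positions: p1 p2 0 p4 1 1 0 p8 0 0 1 0 0 0 1 p16 0 1 0 1 0 1 1 0 1 0 1 1 0 1 1
p1 (pos 1,3,5,7,9,11,13,15,17,19,21,23,25,27,29,31): XOR of data positions = 0⊕1⊕0⊕0⊕1⊕0⊕1⊕0⊕0⊕0⊕1⊕1⊕1⊕0⊕1 = 1
p2 (pos 2,3,6,7,10,11,14,15,18,19,22,23,26,27,30,31): XOR of data positions = 0⊕1⊕0⊕0⊕1⊕0⊕1⊕1⊕0⊕1⊕1⊕0⊕1⊕1⊕1 = 1
p4 (pos 4,5,6,7,12,13,14,15,20,21,22,23,28,29,30,31): XOR of data positions = 1⊕1⊕0⊕0⊕0⊕0⊕1⊕1⊕0⊕1⊕1⊕1⊕0⊕1⊕1 = 1
p8 (pos 8,9,10,11,12,13,14,15,24,25,26,27,28,29,30,31): XOR of data positions = 0⊕0⊕1⊕0⊕0⊕0⊕1⊕0⊕1⊕0⊕1⊕1⊕0⊕1⊕1 = 1
p16 (pos 16,17,18,19,20,21,22,23,24,25,26,27,28,29,30,31): XOR of data positions = 0⊕1⊕0⊕1⊕0⊕1⊕1⊕0⊕1⊕0⊕1⊕1⊕0⊕1⊕1 = 1
Codeword: 1101110100100011010101101011011

1101110100100011010101101011011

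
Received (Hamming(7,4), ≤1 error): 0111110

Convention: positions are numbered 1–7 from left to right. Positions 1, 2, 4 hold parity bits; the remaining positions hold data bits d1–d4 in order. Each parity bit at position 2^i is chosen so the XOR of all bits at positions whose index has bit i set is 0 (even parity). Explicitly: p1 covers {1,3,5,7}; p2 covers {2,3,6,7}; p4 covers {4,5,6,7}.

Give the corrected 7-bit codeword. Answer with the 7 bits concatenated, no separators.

s1 (pos 1,3,5,7): 0⊕1⊕1⊕0 = 0
s2 (pos 2,3,6,7): 1⊕1⊕1⊕0 = 1
s4 (pos 4,5,6,7): 1⊕1⊕1⊕0 = 1
Syndrome s4…s1 = 110 → error at position 6.
Flip position 6: 0111110 → 0111100

0111100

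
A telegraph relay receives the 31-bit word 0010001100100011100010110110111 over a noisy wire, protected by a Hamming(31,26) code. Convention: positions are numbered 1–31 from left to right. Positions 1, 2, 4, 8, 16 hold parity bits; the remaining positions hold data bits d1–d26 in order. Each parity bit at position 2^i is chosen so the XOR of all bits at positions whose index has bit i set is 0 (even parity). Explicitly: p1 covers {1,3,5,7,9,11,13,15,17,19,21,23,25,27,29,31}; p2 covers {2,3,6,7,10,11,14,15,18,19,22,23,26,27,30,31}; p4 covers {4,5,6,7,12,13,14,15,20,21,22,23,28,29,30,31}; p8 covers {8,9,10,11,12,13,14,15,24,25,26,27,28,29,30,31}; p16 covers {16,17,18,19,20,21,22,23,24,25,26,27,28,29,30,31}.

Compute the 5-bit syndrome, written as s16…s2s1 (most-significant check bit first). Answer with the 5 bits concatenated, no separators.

01110

s1 (pos 1,3,5,7,9,11,13,15,17,19,21,23,25,27,29,31): 0⊕1⊕0⊕1⊕0⊕1⊕0⊕1⊕1⊕0⊕1⊕1⊕0⊕1⊕1⊕1 = 0
s2 (pos 2,3,6,7,10,11,14,15,18,19,22,23,26,27,30,31): 0⊕1⊕0⊕1⊕0⊕1⊕0⊕1⊕0⊕0⊕0⊕1⊕1⊕1⊕1⊕1 = 1
s4 (pos 4,5,6,7,12,13,14,15,20,21,22,23,28,29,30,31): 0⊕0⊕0⊕1⊕0⊕0⊕0⊕1⊕0⊕1⊕0⊕1⊕0⊕1⊕1⊕1 = 1
s8 (pos 8,9,10,11,12,13,14,15,24,25,26,27,28,29,30,31): 1⊕0⊕0⊕1⊕0⊕0⊕0⊕1⊕1⊕0⊕1⊕1⊕0⊕1⊕1⊕1 = 1
s16 (pos 16,17,18,19,20,21,22,23,24,25,26,27,28,29,30,31): 1⊕1⊕0⊕0⊕0⊕1⊕0⊕1⊕1⊕0⊕1⊕1⊕0⊕1⊕1⊕1 = 0
Syndrome s16…s1 = 01110 → error at position 14.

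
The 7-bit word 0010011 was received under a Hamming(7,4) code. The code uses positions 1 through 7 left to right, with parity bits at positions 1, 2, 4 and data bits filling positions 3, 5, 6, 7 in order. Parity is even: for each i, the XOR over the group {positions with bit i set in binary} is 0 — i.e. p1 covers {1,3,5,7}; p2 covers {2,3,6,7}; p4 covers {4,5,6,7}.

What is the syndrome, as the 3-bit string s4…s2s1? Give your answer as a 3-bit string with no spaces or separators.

010

s1 (pos 1,3,5,7): 0⊕1⊕0⊕1 = 0
s2 (pos 2,3,6,7): 0⊕1⊕1⊕1 = 1
s4 (pos 4,5,6,7): 0⊕0⊕1⊕1 = 0
Syndrome s4…s1 = 010 → error at position 2.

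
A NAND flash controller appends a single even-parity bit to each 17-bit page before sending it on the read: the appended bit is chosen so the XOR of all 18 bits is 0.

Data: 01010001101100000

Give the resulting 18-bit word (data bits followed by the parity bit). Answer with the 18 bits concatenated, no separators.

XOR of the 17 data bits: 0⊕1⊕0⊕1⊕0⊕0⊕0⊕1⊕1⊕0⊕1⊕1⊕0⊕0⊕0⊕0⊕0 = 0
Parity bit = 0 (so all 18 bits XOR to 0).

010100011011000000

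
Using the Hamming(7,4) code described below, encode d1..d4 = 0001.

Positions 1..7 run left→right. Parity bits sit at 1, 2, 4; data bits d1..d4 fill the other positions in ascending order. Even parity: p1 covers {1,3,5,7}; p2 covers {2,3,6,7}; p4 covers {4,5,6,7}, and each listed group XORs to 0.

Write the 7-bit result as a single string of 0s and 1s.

1101001

Place data at non-parity positions: p1 p2 0 p4 0 0 1
p1 (pos 1,3,5,7): XOR of data positions = 0⊕0⊕1 = 1
p2 (pos 2,3,6,7): XOR of data positions = 0⊕0⊕1 = 1
p4 (pos 4,5,6,7): XOR of data positions = 0⊕0⊕1 = 1
Codeword: 1101001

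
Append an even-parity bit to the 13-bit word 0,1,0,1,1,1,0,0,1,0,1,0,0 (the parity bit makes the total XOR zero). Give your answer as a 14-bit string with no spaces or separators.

01011100101000

XOR of the 13 data bits: 0⊕1⊕0⊕1⊕1⊕1⊕0⊕0⊕1⊕0⊕1⊕0⊕0 = 0
Parity bit = 0 (so all 14 bits XOR to 0).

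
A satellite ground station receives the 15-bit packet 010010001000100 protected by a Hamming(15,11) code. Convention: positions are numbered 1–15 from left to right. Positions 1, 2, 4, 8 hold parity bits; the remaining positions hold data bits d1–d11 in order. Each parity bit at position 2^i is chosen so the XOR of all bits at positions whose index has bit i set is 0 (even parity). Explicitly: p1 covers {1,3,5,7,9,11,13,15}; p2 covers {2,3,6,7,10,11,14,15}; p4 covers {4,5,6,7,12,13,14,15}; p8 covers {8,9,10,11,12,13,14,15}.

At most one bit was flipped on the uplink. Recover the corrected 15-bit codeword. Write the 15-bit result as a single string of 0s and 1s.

s1 (pos 1,3,5,7,9,11,13,15): 0⊕0⊕1⊕0⊕1⊕0⊕1⊕0 = 1
s2 (pos 2,3,6,7,10,11,14,15): 1⊕0⊕0⊕0⊕0⊕0⊕0⊕0 = 1
s4 (pos 4,5,6,7,12,13,14,15): 0⊕1⊕0⊕0⊕0⊕1⊕0⊕0 = 0
s8 (pos 8,9,10,11,12,13,14,15): 0⊕1⊕0⊕0⊕0⊕1⊕0⊕0 = 0
Syndrome s8…s1 = 0011 → error at position 3.
Flip position 3: 010010001000100 → 011010001000100

011010001000100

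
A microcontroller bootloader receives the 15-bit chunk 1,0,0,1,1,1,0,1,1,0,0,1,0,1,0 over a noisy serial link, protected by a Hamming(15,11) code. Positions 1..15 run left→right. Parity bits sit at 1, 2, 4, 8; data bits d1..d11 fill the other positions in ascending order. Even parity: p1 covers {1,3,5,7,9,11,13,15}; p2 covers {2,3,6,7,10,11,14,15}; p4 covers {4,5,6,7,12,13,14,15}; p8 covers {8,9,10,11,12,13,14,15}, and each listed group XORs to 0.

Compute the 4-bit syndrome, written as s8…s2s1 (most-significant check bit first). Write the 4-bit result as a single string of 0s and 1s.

0101

s1 (pos 1,3,5,7,9,11,13,15): 1⊕0⊕1⊕0⊕1⊕0⊕0⊕0 = 1
s2 (pos 2,3,6,7,10,11,14,15): 0⊕0⊕1⊕0⊕0⊕0⊕1⊕0 = 0
s4 (pos 4,5,6,7,12,13,14,15): 1⊕1⊕1⊕0⊕1⊕0⊕1⊕0 = 1
s8 (pos 8,9,10,11,12,13,14,15): 1⊕1⊕0⊕0⊕1⊕0⊕1⊕0 = 0
Syndrome s8…s1 = 0101 → error at position 5.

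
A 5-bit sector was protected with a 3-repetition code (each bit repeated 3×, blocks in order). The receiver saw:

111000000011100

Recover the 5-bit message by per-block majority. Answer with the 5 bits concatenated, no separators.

10010

Block 1 (111): 3 ones → 1
Block 2 (000): 0 ones → 0
Block 3 (000): 0 ones → 0
Block 4 (011): 2 ones → 1
Block 5 (100): 1 one → 0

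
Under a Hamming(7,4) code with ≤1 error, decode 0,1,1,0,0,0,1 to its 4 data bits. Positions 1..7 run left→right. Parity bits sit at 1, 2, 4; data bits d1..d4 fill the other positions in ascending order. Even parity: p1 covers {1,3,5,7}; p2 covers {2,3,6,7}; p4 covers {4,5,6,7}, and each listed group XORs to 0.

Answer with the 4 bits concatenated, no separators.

1011

s1 (pos 1,3,5,7): 0⊕1⊕0⊕1 = 0
s2 (pos 2,3,6,7): 1⊕1⊕0⊕1 = 1
s4 (pos 4,5,6,7): 0⊕0⊕0⊕1 = 1
Syndrome s4…s1 = 110 → error at position 6.
Flip position 6: 0110001 → 0110011
Read data bits from positions 3,5,6,7: 1011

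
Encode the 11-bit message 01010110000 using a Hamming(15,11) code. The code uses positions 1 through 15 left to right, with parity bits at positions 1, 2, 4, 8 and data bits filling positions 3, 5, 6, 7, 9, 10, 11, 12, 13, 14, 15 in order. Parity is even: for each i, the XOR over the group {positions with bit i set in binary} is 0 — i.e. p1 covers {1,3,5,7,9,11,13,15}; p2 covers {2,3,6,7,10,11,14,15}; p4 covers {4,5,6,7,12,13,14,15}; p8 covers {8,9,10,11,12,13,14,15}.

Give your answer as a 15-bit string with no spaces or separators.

Place data at non-parity positions: p1 p2 0 p4 1 0 1 p8 0 1 1 0 0 0 0
p1 (pos 1,3,5,7,9,11,13,15): XOR of data positions = 0⊕1⊕1⊕0⊕1⊕0⊕0 = 1
p2 (pos 2,3,6,7,10,11,14,15): XOR of data positions = 0⊕0⊕1⊕1⊕1⊕0⊕0 = 1
p4 (pos 4,5,6,7,12,13,14,15): XOR of data positions = 1⊕0⊕1⊕0⊕0⊕0⊕0 = 0
p8 (pos 8,9,10,11,12,13,14,15): XOR of data positions = 0⊕1⊕1⊕0⊕0⊕0⊕0 = 0
Codeword: 110010100110000

110010100110000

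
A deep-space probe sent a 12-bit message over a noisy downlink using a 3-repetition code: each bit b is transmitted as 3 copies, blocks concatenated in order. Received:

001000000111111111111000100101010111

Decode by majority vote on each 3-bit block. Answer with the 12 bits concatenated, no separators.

000111100101

Block 1 (001): 1 one → 0
Block 2 (000): 0 ones → 0
Block 3 (000): 0 ones → 0
Block 4 (111): 3 ones → 1
Block 5 (111): 3 ones → 1
Block 6 (111): 3 ones → 1
Block 7 (111): 3 ones → 1
Block 8 (000): 0 ones → 0
Block 9 (100): 1 one → 0
Block 10 (101): 2 ones → 1
Block 11 (010): 1 one → 0
Block 12 (111): 3 ones → 1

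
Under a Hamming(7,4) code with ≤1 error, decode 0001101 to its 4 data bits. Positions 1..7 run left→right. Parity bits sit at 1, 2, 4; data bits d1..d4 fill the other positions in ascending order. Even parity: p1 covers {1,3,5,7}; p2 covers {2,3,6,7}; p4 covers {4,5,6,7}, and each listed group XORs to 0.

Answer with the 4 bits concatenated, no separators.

s1 (pos 1,3,5,7): 0⊕0⊕1⊕1 = 0
s2 (pos 2,3,6,7): 0⊕0⊕0⊕1 = 1
s4 (pos 4,5,6,7): 1⊕1⊕0⊕1 = 1
Syndrome s4…s1 = 110 → error at position 6.
Flip position 6: 0001101 → 0001111
Read data bits from positions 3,5,6,7: 0111

0111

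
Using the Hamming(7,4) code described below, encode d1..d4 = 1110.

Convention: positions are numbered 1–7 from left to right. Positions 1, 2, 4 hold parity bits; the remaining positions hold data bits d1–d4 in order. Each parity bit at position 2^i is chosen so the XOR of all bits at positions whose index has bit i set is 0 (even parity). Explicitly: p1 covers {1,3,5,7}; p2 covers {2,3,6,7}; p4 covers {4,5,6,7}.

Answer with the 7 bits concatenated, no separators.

0010110

Place data at non-parity positions: p1 p2 1 p4 1 1 0
p1 (pos 1,3,5,7): XOR of data positions = 1⊕1⊕0 = 0
p2 (pos 2,3,6,7): XOR of data positions = 1⊕1⊕0 = 0
p4 (pos 4,5,6,7): XOR of data positions = 1⊕1⊕0 = 0
Codeword: 0010110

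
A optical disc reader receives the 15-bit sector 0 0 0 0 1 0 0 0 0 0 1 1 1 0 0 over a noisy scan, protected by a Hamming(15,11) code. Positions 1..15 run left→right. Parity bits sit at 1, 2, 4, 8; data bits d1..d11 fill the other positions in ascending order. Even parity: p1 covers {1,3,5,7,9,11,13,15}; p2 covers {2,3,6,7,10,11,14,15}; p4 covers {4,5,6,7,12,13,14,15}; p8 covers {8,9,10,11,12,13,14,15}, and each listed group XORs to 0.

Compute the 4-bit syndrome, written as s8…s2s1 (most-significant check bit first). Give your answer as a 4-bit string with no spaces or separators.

1111

s1 (pos 1,3,5,7,9,11,13,15): 0⊕0⊕1⊕0⊕0⊕1⊕1⊕0 = 1
s2 (pos 2,3,6,7,10,11,14,15): 0⊕0⊕0⊕0⊕0⊕1⊕0⊕0 = 1
s4 (pos 4,5,6,7,12,13,14,15): 0⊕1⊕0⊕0⊕1⊕1⊕0⊕0 = 1
s8 (pos 8,9,10,11,12,13,14,15): 0⊕0⊕0⊕1⊕1⊕1⊕0⊕0 = 1
Syndrome s8…s1 = 1111 → error at position 15.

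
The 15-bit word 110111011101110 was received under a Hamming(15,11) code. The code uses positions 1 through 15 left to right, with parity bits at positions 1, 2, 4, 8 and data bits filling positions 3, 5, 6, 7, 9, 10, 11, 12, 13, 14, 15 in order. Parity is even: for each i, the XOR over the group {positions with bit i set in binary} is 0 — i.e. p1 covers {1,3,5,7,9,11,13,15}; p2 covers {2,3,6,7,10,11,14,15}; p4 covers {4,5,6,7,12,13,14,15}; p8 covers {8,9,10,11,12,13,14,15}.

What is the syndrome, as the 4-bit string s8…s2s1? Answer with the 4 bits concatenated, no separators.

0000

s1 (pos 1,3,5,7,9,11,13,15): 1⊕0⊕1⊕0⊕1⊕0⊕1⊕0 = 0
s2 (pos 2,3,6,7,10,11,14,15): 1⊕0⊕1⊕0⊕1⊕0⊕1⊕0 = 0
s4 (pos 4,5,6,7,12,13,14,15): 1⊕1⊕1⊕0⊕1⊕1⊕1⊕0 = 0
s8 (pos 8,9,10,11,12,13,14,15): 1⊕1⊕1⊕0⊕1⊕1⊕1⊕0 = 0
Syndrome s8…s1 = 0000 → no error.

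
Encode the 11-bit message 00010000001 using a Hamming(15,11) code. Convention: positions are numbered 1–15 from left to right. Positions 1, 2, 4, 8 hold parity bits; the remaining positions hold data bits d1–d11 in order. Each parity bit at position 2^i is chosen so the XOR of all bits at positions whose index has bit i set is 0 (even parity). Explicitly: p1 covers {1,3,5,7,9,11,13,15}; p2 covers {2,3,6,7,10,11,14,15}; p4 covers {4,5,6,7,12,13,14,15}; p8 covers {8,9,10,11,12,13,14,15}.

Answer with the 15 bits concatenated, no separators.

Place data at non-parity positions: p1 p2 0 p4 0 0 1 p8 0 0 0 0 0 0 1
p1 (pos 1,3,5,7,9,11,13,15): XOR of data positions = 0⊕0⊕1⊕0⊕0⊕0⊕1 = 0
p2 (pos 2,3,6,7,10,11,14,15): XOR of data positions = 0⊕0⊕1⊕0⊕0⊕0⊕1 = 0
p4 (pos 4,5,6,7,12,13,14,15): XOR of data positions = 0⊕0⊕1⊕0⊕0⊕0⊕1 = 0
p8 (pos 8,9,10,11,12,13,14,15): XOR of data positions = 0⊕0⊕0⊕0⊕0⊕0⊕1 = 1
Codeword: 000000110000001

000000110000001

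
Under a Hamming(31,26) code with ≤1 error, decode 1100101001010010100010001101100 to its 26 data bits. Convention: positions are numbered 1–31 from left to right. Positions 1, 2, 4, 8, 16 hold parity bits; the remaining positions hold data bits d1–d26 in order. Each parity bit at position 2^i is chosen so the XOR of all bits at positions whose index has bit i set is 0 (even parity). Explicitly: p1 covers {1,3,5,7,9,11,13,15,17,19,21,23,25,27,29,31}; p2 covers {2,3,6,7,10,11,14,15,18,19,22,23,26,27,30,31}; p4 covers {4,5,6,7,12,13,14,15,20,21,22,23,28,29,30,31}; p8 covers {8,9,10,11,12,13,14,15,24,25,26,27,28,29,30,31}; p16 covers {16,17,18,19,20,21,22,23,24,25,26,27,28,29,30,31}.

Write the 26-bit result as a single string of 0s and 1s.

01010101011100010001101100

s1 (pos 1,3,5,7,9,11,13,15,17,19,21,23,25,27,29,31): 1⊕0⊕1⊕1⊕0⊕0⊕0⊕1⊕1⊕0⊕1⊕0⊕1⊕0⊕1⊕0 = 0
s2 (pos 2,3,6,7,10,11,14,15,18,19,22,23,26,27,30,31): 1⊕0⊕0⊕1⊕1⊕0⊕0⊕1⊕0⊕0⊕0⊕0⊕1⊕0⊕0⊕0 = 1
s4 (pos 4,5,6,7,12,13,14,15,20,21,22,23,28,29,30,31): 0⊕1⊕0⊕1⊕1⊕0⊕0⊕1⊕0⊕1⊕0⊕0⊕1⊕1⊕0⊕0 = 1
s8 (pos 8,9,10,11,12,13,14,15,24,25,26,27,28,29,30,31): 0⊕0⊕1⊕0⊕1⊕0⊕0⊕1⊕0⊕1⊕1⊕0⊕1⊕1⊕0⊕0 = 1
s16 (pos 16,17,18,19,20,21,22,23,24,25,26,27,28,29,30,31): 0⊕1⊕0⊕0⊕0⊕1⊕0⊕0⊕0⊕1⊕1⊕0⊕1⊕1⊕0⊕0 = 0
Syndrome s16…s1 = 01110 → error at position 14.
Flip position 14: 1100101001010010100010001101100 → 1100101001010110100010001101100
Read data bits from positions 3,5,6,7,9,10,11,12,13,14,15,17,18,19,20,21,22,23,24,25,26,27,28,29,30,31: 01010101011100010001101100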